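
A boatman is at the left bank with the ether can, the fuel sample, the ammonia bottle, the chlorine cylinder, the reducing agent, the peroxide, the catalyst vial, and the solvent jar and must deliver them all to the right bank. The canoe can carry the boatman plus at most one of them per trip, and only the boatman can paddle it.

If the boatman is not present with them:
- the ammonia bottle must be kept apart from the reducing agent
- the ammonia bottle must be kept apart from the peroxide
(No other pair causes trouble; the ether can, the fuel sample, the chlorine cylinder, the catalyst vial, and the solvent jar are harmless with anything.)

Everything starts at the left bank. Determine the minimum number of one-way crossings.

Counting alone: the boatman can take at most 1 across per trip to the right bank, so moving all 8 needs at least 8 loaded trips out, with a return between consecutive ones — at least 15 crossings.
The safety rule pushes this higher. Following every safe sequence of crossings, the most of the 8 that can be at the right bank as the canoe arrives there on crossing 15 is 7 — never all 8.
So no plan with fewer than 17 crossings exists, and this one achieves 17:
1. Boatman goes to the right bank with the ammonia bottle.  [the left bank: the catalyst vial, the chlorine cylinder, the ether can, the fuel sample, the peroxide, the reducing agent, the solvent jar | the right bank: the ammonia bottle]
2. Boatman goes back to the left bank alone.  [the left bank: the catalyst vial, the chlorine cylinder, the ether can, the fuel sample, the peroxide, the reducing agent, the solvent jar | the right bank: the ammonia bottle]
3. Boatman goes to the right bank with the ether can.  [the left bank: the catalyst vial, the chlorine cylinder, the fuel sample, the peroxide, the reducing agent, the solvent jar | the right bank: the ammonia bottle, the ether can]
4. Boatman goes back to the left bank alone.  [the left bank: the catalyst vial, the chlorine cylinder, the fuel sample, the peroxide, the reducing agent, the solvent jar | the right bank: the ammonia bottle, the ether can]
5. Boatman goes to the right bank with the fuel sample.  [the left bank: the catalyst vial, the chlorine cylinder, the peroxide, the reducing agent, the solvent jar | the right bank: the ammonia bottle, the ether can, the fuel sample]
6. Boatman goes back to the left bank alone.  [the left bank: the catalyst vial, the chlorine cylinder, the peroxide, the reducing agent, the solvent jar | the right bank: the ammonia bottle, the ether can, the fuel sample]
7. Boatman goes to the right bank with the chlorine cylinder.  [the left bank: the catalyst vial, the peroxide, the reducing agent, the solvent jar | the right bank: the ammonia bottle, the chlorine cylinder, the ether can, the fuel sample]
8. Boatman goes back to the left bank alone.  [the left bank: the catalyst vial, the peroxide, the reducing agent, the solvent jar | the right bank: the ammonia bottle, the chlorine cylinder, the ether can, the fuel sample]
9. Boatman goes to the right bank with the reducing agent.  [the left bank: the catalyst vial, the peroxide, the solvent jar | the right bank: the ammonia bottle, the chlorine cylinder, the ether can, the fuel sample, the reducing agent]
10. Boatman goes back to the left bank with the ammonia bottle.  [the left bank: the ammonia bottle, the catalyst vial, the peroxide, the solvent jar | the right bank: the chlorine cylinder, the ether can, the fuel sample, the reducing agent]
11. Boatman goes to the right bank with the peroxide.  [the left bank: the ammonia bottle, the catalyst vial, the solvent jar | the right bank: the chlorine cylinder, the ether can, the fuel sample, the peroxide, the reducing agent]
12. Boatman goes back to the left bank alone.  [the left bank: the ammonia bottle, the catalyst vial, the solvent jar | the right bank: the chlorine cylinder, the ether can, the fuel sample, the peroxide, the reducing agent]
13. Boatman goes to the right bank with the catalyst vial.  [the left bank: the ammonia bottle, the solvent jar | the right bank: the catalyst vial, the chlorine cylinder, the ether can, the fuel sample, the peroxide, the reducing agent]
14. Boatman goes back to the left bank alone.  [the left bank: the ammonia bottle, the solvent jar | the right bank: the catalyst vial, the chlorine cylinder, the ether can, the fuel sample, the peroxide, the reducing agent]
15. Boatman goes to the right bank with the solvent jar.  [the left bank: the ammonia bottle | the right bank: the catalyst vial, the chlorine cylinder, the ether can, the fuel sample, the peroxide, the reducing agent, the solvent jar]
16. Boatman goes back to the left bank alone.  [the left bank: the ammonia bottle | the right bank: the catalyst vial, the chlorine cylinder, the ether can, the fuel sample, the peroxide, the reducing agent, the solvent jar]
17. Boatman goes to the right bank with the ammonia bottle.  [the left bank: — | the right bank: the ammonia bottle, the catalyst vial, the chlorine cylinder, the ether can, the fuel sample, the peroxide, the reducing agent, the solvent jar]

17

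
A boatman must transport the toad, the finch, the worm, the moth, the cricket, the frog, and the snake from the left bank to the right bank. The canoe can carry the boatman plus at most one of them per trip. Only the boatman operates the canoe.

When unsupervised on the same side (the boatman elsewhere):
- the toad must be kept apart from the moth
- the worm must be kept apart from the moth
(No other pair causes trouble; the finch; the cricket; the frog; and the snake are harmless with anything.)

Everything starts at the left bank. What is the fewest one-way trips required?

15

Counting alone: the boatman can take at most 1 across per trip to the right bank, so moving all 7 needs at least 7 loaded trips out, with a return between consecutive ones — at least 13 crossings.
The safety rule pushes this higher. Following every safe sequence of crossings, the most of the 7 that can be at the right bank as the canoe arrives there on crossing 13 is 6 — never all 7.
So no plan with fewer than 15 crossings exists, and this one achieves 15:
1. Boatman goes to the right bank with the moth.  [the left bank: the cricket, the finch, the frog, the snake, the toad, the worm | the right bank: the moth]
2. Boatman goes back to the left bank alone.  [the left bank: the cricket, the finch, the frog, the snake, the toad, the worm | the right bank: the moth]
3. Boatman goes to the right bank with the toad.  [the left bank: the cricket, the finch, the frog, the snake, the worm | the right bank: the moth, the toad]
4. Boatman goes back to the left bank with the moth.  [the left bank: the cricket, the finch, the frog, the moth, the snake, the worm | the right bank: the toad]
5. Boatman goes to the right bank with the worm.  [the left bank: the cricket, the finch, the frog, the moth, the snake | the right bank: the toad, the worm]
6. Boatman goes back to the left bank alone.  [the left bank: the cricket, the finch, the frog, the moth, the snake | the right bank: the toad, the worm]
7. Boatman goes to the right bank with the finch.  [the left bank: the cricket, the frog, the moth, the snake | the right bank: the finch, the toad, the worm]
8. Boatman goes back to the left bank alone.  [the left bank: the cricket, the frog, the moth, the snake | the right bank: the finch, the toad, the worm]
9. Boatman goes to the right bank with the cricket.  [the left bank: the frog, the moth, the snake | the right bank: the cricket, the finch, the toad, the worm]
10. Boatman goes back to the left bank alone.  [the left bank: the frog, the moth, the snake | the right bank: the cricket, the finch, the toad, the worm]
11. Boatman goes to the right bank with the frog.  [the left bank: the moth, the snake | the right bank: the cricket, the finch, the frog, the toad, the worm]
12. Boatman goes back to the left bank alone.  [the left bank: the moth, the snake | the right bank: the cricket, the finch, the frog, the toad, the worm]
13. Boatman goes to the right bank with the snake.  [the left bank: the moth | the right bank: the cricket, the finch, the frog, the snake, the toad, the worm]
14. Boatman goes back to the left bank alone.  [the left bank: the moth | the right bank: the cricket, the finch, the frog, the snake, the toad, the worm]
15. Boatman goes to the right bank with the moth.  [the left bank: — | the right bank: the cricket, the finch, the frog, the moth, the snake, the toad, the worm]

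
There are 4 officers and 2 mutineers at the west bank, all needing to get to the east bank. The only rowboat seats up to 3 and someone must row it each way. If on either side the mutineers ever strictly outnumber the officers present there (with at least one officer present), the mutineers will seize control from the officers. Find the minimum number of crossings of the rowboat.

Counting alone: each trip to the east bank takes at most 3 across and each return brings at least 1 back, so after t trips out (and t−1 returns) at most 3t − (t−1) of the 6 are across; that first reaches 6 at t = 3, so at least 5 crossings are needed.
The plan below uses exactly 5 crossings, so it is optimal:
1. 2 mutineers → the east bank.  (the west bank: 4O 0M; the east bank: 0O 2M)
2. 1 mutineer ← the west bank.  (the west bank: 4O 1M; the east bank: 0O 1M)
3. 2 officers and 1 mutineer → the east bank.  (the west bank: 2O 0M; the east bank: 2O 2M)
4. 1 mutineer ← the west bank.  (the west bank: 2O 1M; the east bank: 2O 1M)
5. 2 officers and 1 mutineer → the east bank.  (the west bank: 0O 0M; the east bank: 4O 2M)

5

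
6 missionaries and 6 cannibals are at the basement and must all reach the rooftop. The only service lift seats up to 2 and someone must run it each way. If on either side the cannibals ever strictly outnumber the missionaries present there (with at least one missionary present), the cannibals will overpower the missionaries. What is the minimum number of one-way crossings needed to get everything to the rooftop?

Following every safe sequence of crossings from the start, the most of the 12 that can be at the rooftop as the service lift arrives there on crossings 1, 3, 5, 7, 9 is 2, 3, 4, 5, 6 respectively; the best ever achieved is 6 of 12.
From crossing 11 on, no configuration arises that was not already reachable earlier: only 15 distinct safe configurations (who is on which side, and where the service lift is) can ever be reached, none of them has everyone across, and every continuation just revisits them. They are: 0 missionaries + 0 cannibals across (service lift back at the start); 0 missionaries + 1 cannibal across (service lift there); 0 missionaries + 1 cannibal across (service lift back at the start); 0 missionaries + 2 cannibals across (service lift there); 0 missionaries + 2 cannibals across (service lift back at the start); 0 missionaries + 3 cannibals across (service lift there); 0 missionaries + 3 cannibals across (service lift back at the start); 0 missionaries + 4 cannibals across (service lift there); 0 missionaries + 4 cannibals across (service lift back at the start); 0 missionaries + 5 cannibals across (service lift there); 0 missionaries + 5 cannibals across (service lift back at the start); 0 missionaries + 6 cannibals across (service lift there); 1 missionary + 1 cannibal across (service lift there); 1 missionary + 1 cannibal across (service lift back at the start); 2 missionaries + 2 cannibals across (service lift there). So no valid plan exists.

impossible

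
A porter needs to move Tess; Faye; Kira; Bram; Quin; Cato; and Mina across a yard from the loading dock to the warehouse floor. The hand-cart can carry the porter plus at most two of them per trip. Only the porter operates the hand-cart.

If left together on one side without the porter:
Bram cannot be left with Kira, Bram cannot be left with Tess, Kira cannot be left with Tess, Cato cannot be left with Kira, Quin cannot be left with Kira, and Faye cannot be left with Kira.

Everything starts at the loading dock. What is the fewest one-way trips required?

Counting alone: the porter can take at most 2 across per trip to the warehouse floor, so moving all 7 needs at least 4 loaded trips out, with a return between consecutive ones — at least 7 crossings.
The safety rule pushes this higher. Following every safe sequence of crossings, the most of the 7 that can be at the warehouse floor as the hand-cart arrives there on crossings 7, 9 is 5, 6 respectively — never all 7.
So no plan with fewer than 11 crossings exists, and this one achieves 11:
1. Porter goes to the warehouse floor with Kira and Tess.
2. Porter goes back to the loading dock with Tess.
3. Porter goes to the warehouse floor with Faye and Tess.
4. Porter goes back to the loading dock with Kira.
5. Porter goes to the warehouse floor with Kira and Quin.
6. Porter goes back to the loading dock with Kira.
7. Porter goes to the warehouse floor with Cato and Kira.
8. Porter goes back to the loading dock with Kira.
9. Porter goes to the warehouse floor with Kira and Mina.
10. Porter goes back to the loading dock with Kira.
11. Porter goes to the warehouse floor with Bram and Kira.

11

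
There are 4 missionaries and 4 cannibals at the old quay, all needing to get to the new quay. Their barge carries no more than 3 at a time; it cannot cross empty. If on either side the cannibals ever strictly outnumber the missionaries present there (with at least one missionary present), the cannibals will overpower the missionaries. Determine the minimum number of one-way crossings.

9

Counting alone: each trip to the new quay takes at most 3 across and each return brings at least 1 back, so after t trips out (and t−1 returns) at most 3t − (t−1) of the 8 are across; that first reaches 8 at t = 4, so at least 7 crossings are needed.
The safety rule pushes this higher. Following every safe sequence of crossings, the most of the 8 that can be at the new quay as the barge arrives there on crossing 7 is 7 — never all 8.
So no plan with fewer than 9 crossings exists, and this one achieves 9:
1. 2 cannibals → the new quay.  (the old quay: 4M 2C; the new quay: 0M 2C)
2. 1 cannibal ← the old quay.  (the old quay: 4M 3C; the new quay: 0M 1C)
3. 3 cannibals → the new quay.  (the old quay: 4M 0C; the new quay: 0M 4C)
4. 1 cannibal ← the old quay.  (the old quay: 4M 1C; the new quay: 0M 3C)
5. 3 missionaries → the new quay.  (the old quay: 1M 1C; the new quay: 3M 3C)
6. 1 missionary and 1 cannibal ← the old quay.  (the old quay: 2M 2C; the new quay: 2M 2C)
7. 2 missionaries → the new quay.  (the old quay: 0M 2C; the new quay: 4M 2C)
8. 1 cannibal ← the old quay.  (the old quay: 0M 3C; the new quay: 4M 1C)
9. 3 cannibals → the new quay.  (the old quay: 0M 0C; the new quay: 4M 4C)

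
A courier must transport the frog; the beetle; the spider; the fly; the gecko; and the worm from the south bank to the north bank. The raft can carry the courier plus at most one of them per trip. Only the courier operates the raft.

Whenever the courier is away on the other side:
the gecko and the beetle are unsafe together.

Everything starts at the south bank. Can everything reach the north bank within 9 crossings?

Counting alone: the courier can take at most 1 across per trip to the north bank, so moving all 6 needs at least 6 loaded trips out, with a return between consecutive ones — at least 11 crossings.
Since 9 < 11, 9 crossings cannot be enough. (The shortest complete plan in fact takes 11:)
1. Courier goes to the north bank with the beetle.  [the south bank: the fly, the frog, the gecko, the spider, the worm | the north bank: the beetle]
2. Courier goes back to the south bank alone.  [the south bank: the fly, the frog, the gecko, the spider, the worm | the north bank: the beetle]
3. Courier goes to the north bank with the frog.  [the south bank: the fly, the gecko, the spider, the worm | the north bank: the beetle, the frog]
4. Courier goes back to the south bank alone.  [the south bank: the fly, the gecko, the spider, the worm | the north bank: the beetle, the frog]
5. Courier goes to the north bank with the spider.  [the south bank: the fly, the gecko, the worm | the north bank: the beetle, the frog, the spider]
6. Courier goes back to the south bank alone.  [the south bank: the fly, the gecko, the worm | the north bank: the beetle, the frog, the spider]
7. Courier goes to the north bank with the fly.  [the south bank: the gecko, the worm | the north bank: the beetle, the fly, the frog, the spider]
8. Courier goes back to the south bank alone.  [the south bank: the gecko, the worm | the north bank: the beetle, the fly, the frog, the spider]
9. Courier goes to the north bank with the worm.  [the south bank: the gecko | the north bank: the beetle, the fly, the frog, the spider, the worm]
10. Courier goes back to the south bank alone.  [the south bank: the gecko | the north bank: the beetle, the fly, the frog, the spider, the worm]
11. Courier goes to the north bank with the gecko.  [the south bank: — | the north bank: the beetle, the fly, the frog, the gecko, the spider, the worm]

No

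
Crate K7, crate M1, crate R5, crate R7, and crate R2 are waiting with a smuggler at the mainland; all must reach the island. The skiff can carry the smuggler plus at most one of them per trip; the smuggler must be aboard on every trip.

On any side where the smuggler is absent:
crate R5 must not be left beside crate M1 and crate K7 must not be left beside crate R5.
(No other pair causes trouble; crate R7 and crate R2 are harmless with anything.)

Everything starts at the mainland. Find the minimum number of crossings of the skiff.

11

Counting alone: the smuggler can take at most 1 across per trip to the island, so moving all 5 needs at least 5 loaded trips out, with a return between consecutive ones — at least 9 crossings.
The safety rule pushes this higher. Following every safe sequence of crossings, the most of the 5 that can be at the island as the skiff arrives there on crossing 9 is 4 — never all 5.
So no plan with fewer than 11 crossings exists, and this one achieves 11:
1. Smuggler goes to the island with crate R5.
2. Smuggler goes back to the mainland alone.
3. Smuggler goes to the island with crate K7.
4. Smuggler goes back to the mainland with crate R5.
5. Smuggler goes to the island with crate M1.
6. Smuggler goes back to the mainland alone.
7. Smuggler goes to the island with crate R7.
8. Smuggler goes back to the mainland alone.
9. Smuggler goes to the island with crate R2.
10. Smuggler goes back to the mainland alone.
11. Smuggler goes to the island with crate R5.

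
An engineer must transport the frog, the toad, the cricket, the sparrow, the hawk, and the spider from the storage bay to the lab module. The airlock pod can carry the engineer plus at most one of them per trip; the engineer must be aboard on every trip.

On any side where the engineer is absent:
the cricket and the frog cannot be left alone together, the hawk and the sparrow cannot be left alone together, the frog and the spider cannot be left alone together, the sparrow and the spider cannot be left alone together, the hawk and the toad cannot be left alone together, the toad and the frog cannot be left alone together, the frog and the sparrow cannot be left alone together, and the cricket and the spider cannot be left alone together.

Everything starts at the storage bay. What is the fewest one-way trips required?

impossible

Whatever the first load, the items left behind include a forbidden pair without the engineer. No opening move is safe, so no plan exists.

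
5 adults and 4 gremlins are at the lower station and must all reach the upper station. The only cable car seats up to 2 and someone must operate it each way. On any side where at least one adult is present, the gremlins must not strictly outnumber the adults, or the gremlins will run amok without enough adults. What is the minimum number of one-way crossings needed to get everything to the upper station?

Counting alone: each trip to the upper station takes at most 2 across and each return brings at least 1 back, so after t trips out (and t−1 returns) at most 2t − (t−1) of the 9 are across; that first reaches 9 at t = 8, so at least 15 crossings are needed.
The plan below uses exactly 15 crossings, so it is optimal:
1. 2 gremlins → the upper station.  (the lower station: 5A 2G; the upper station: 0A 2G)
2. 1 gremlin ← the lower station.  (the lower station: 5A 3G; the upper station: 0A 1G)
3. 2 gremlins → the upper station.  (the lower station: 5A 1G; the upper station: 0A 3G)
4. 1 gremlin ← the lower station.  (the lower station: 5A 2G; the upper station: 0A 2G)
5. 2 adults → the upper station.  (the lower station: 3A 2G; the upper station: 2A 2G)
6. 1 gremlin ← the lower station.  (the lower station: 3A 3G; the upper station: 2A 1G)
7. 1 adult and 1 gremlin → the upper station.  (the lower station: 2A 2G; the upper station: 3A 2G)
8. 1 adult ← the lower station.  (the lower station: 3A 2G; the upper station: 2A 2G)
9. 1 adult and 1 gremlin → the upper station.  (the lower station: 2A 1G; the upper station: 3A 3G)
10. 1 gremlin ← the lower station.  (the lower station: 2A 2G; the upper station: 3A 2G)
11. 1 adult and 1 gremlin → the upper station.  (the lower station: 1A 1G; the upper station: 4A 3G)
12. 1 adult ← the lower station.  (the lower station: 2A 1G; the upper station: 3A 3G)
13. 1 adult and 1 gremlin → the upper station.  (the lower station: 1A 0G; the upper station: 4A 4G)
14. 1 gremlin ← the lower station.  (the lower station: 1A 1G; the upper station: 4A 3G)
15. 1 adult and 1 gremlin → the upper station.  (the lower station: 0A 0G; the upper station: 5A 4G)

15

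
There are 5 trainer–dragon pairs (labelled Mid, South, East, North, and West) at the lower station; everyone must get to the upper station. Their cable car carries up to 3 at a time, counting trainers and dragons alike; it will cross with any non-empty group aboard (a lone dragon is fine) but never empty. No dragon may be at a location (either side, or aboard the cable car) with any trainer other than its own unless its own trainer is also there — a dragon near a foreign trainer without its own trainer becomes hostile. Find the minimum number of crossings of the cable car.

11

Counting alone: each trip to the upper station takes at most 3 across and each return brings at least 1 back, so after t trips out (and t−1 returns) at most 3t − (t−1) of the 10 are across; that first reaches 10 at t = 5, so at least 9 crossings are needed.
The safety rule pushes this higher. Following every safe sequence of crossings, the most of the 10 that can be at the upper station as the cable car arrives there on crossing 9 is 9 — never all 10.
So no plan with fewer than 11 crossings exists, and this one achieves 11:
1. dragon Mid and trainer Mid cross → the upper station.
2. trainer Mid crosses ← the lower station.
3. dragon East, dragon North, and dragon South cross → the upper station.
4. dragon Mid crosses ← the lower station.
5. trainer East, trainer North, and trainer South cross → the upper station.
6. dragon South and trainer South cross ← the lower station.
7. trainer Mid, trainer South, and trainer West cross → the upper station.
8. dragon East crosses ← the lower station.
9. dragon Mid and dragon South cross → the upper station.
10. dragon Mid crosses ← the lower station.
11. dragon East, dragon Mid, and dragon West cross → the upper station.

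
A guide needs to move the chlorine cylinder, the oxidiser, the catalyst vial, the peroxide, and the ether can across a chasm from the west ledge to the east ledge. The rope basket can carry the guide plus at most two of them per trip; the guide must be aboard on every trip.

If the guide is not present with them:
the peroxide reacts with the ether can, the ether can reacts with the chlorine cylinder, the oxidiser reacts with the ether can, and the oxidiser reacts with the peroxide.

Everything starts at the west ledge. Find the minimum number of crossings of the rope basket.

7

Counting alone: the guide can take at most 2 across per trip to the east ledge, so moving all 5 needs at least 3 loaded trips out, with a return between consecutive ones — at least 5 crossings.
The safety rule pushes this higher. Following every safe sequence of crossings, the most of the 5 that can be at the east ledge as the rope basket arrives there on crossing 5 is 4 — never all 5.
So no plan with fewer than 7 crossings exists, and this one achieves 7:
1. Guide goes to the east ledge with the ether can and the oxidiser.  [the west ledge: the catalyst vial, the chlorine cylinder, the peroxide | the east ledge: the ether can, the oxidiser]
2. Guide goes back to the west ledge with the oxidiser.  [the west ledge: the catalyst vial, the chlorine cylinder, the oxidiser, the peroxide | the east ledge: the ether can]
3. Guide goes to the east ledge with the chlorine cylinder and the oxidiser.  [the west ledge: the catalyst vial, the peroxide | the east ledge: the chlorine cylinder, the ether can, the oxidiser]
4. Guide goes back to the west ledge with the ether can.  [the west ledge: the catalyst vial, the ether can, the peroxide | the east ledge: the chlorine cylinder, the oxidiser]
5. Guide goes to the east ledge with the catalyst vial and the peroxide.  [the west ledge: the ether can | the east ledge: the catalyst vial, the chlorine cylinder, the oxidiser, the peroxide]
6. Guide goes back to the west ledge with the oxidiser.  [the west ledge: the ether can, the oxidiser | the east ledge: the catalyst vial, the chlorine cylinder, the peroxide]
7. Guide goes to the east ledge with the ether can and the oxidiser.  [the west ledge: — | the east ledge: the catalyst vial, the chlorine cylinder, the ether can, the oxidiser, the peroxide]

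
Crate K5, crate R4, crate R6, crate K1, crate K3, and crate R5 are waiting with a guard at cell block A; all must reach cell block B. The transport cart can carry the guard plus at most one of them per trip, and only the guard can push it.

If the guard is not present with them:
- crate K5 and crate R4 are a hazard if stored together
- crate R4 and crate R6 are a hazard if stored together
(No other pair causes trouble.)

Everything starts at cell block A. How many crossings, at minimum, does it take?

Counting alone: the guard can take at most 1 across per trip to cell block B, so moving all 6 needs at least 6 loaded trips out, with a return between consecutive ones — at least 11 crossings.
The safety rule pushes this higher. Following every safe sequence of crossings, the most of the 6 that can be at cell block B as the transport cart arrives there on crossing 11 is 5 — never all 6.
So no plan with fewer than 13 crossings exists, and this one achieves 13:
1. Guard goes to cell block B with crate R4.  [cell block A: crate K1, crate K3, crate K5, crate R5, crate R6 | cell block B: crate R4]
2. Guard goes back to cell block A alone.  [cell block A: crate K1, crate K3, crate K5, crate R5, crate R6 | cell block B: crate R4]
3. Guard goes to cell block B with crate K5.  [cell block A: crate K1, crate K3, crate R5, crate R6 | cell block B: crate K5, crate R4]
4. Guard goes back to cell block A with crate R4.  [cell block A: crate K1, crate K3, crate R4, crate R5, crate R6 | cell block B: crate K5]
5. Guard goes to cell block B with crate R6.  [cell block A: crate K1, crate K3, crate R4, crate R5 | cell block B: crate K5, crate R6]
6. Guard goes back to cell block A alone.  [cell block A: crate K1, crate K3, crate R4, crate R5 | cell block B: crate K5, crate R6]
7. Guard goes to cell block B with crate K1.  [cell block A: crate K3, crate R4, crate R5 | cell block B: crate K1, crate K5, crate R6]
8. Guard goes back to cell block A alone.  [cell block A: crate K3, crate R4, crate R5 | cell block B: crate K1, crate K5, crate R6]
9. Guard goes to cell block B with crate K3.  [cell block A: crate R4, crate R5 | cell block B: crate K1, crate K3, crate K5, crate R6]
10. Guard goes back to cell block A alone.  [cell block A: crate R4, crate R5 | cell block B: crate K1, crate K3, crate K5, crate R6]
11. Guard goes to cell block B with crate R5.  [cell block A: crate R4 | cell block B: crate K1, crate K3, crate K5, crate R5, crate R6]
12. Guard goes back to cell block A alone.  [cell block A: crate R4 | cell block B: crate K1, crate K3, crate K5, crate R5, crate R6]
13. Guard goes to cell block B with crate R4.  [cell block A: — | cell block B: crate K1, crate K3, crate K5, crate R4, crate R5, crate R6]

13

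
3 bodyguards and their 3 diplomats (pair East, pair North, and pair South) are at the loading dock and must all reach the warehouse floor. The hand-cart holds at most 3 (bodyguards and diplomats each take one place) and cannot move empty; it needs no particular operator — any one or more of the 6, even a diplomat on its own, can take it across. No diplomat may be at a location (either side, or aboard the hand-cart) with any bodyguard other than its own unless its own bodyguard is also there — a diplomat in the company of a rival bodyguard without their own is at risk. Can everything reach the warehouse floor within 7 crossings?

Yes — this plan uses 5 crossings (≤ 7):
1. bodyguard East and diplomat East cross → the warehouse floor.
2. bodyguard East crosses ← the loading dock.
3. bodyguard East, bodyguard North, and bodyguard South cross → the warehouse floor.
4. diplomat East crosses ← the loading dock.
5. diplomat East, diplomat North, and diplomat South cross → the warehouse floor.

Yes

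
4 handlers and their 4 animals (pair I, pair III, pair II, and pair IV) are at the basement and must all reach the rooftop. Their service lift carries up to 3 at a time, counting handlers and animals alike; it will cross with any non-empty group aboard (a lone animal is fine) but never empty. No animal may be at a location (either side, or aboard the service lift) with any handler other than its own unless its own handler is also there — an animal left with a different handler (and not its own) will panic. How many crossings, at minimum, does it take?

9

Counting alone: each trip to the rooftop takes at most 3 across and each return brings at least 1 back, so after t trips out (and t−1 returns) at most 3t − (t−1) of the 8 are across; that first reaches 8 at t = 4, so at least 7 crossings are needed.
The safety rule pushes this higher. Following every safe sequence of crossings, the most of the 8 that can be at the rooftop as the service lift arrives there on crossing 7 is 7 — never all 8.
So no plan with fewer than 9 crossings exists, and this one achieves 9:
1. animal I and handler I cross → the rooftop.
2. handler I crosses ← the basement.
3. animal III, handler I, and handler III cross → the rooftop.
4. animal I and handler I cross ← the basement.
5. handler I, handler II, and handler IV cross → the rooftop.
6. animal III crosses ← the basement.
7. animal I and animal III cross → the rooftop.
8. animal I crosses ← the basement.
9. animal I, animal II, and animal IV cross → the rooftop.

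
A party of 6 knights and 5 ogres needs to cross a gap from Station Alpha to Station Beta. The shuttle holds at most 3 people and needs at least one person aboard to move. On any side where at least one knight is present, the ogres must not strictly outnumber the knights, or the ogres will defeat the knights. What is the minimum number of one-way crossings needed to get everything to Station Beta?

9

Counting alone: each trip to Station Beta takes at most 3 across and each return brings at least 1 back, so after t trips out (and t−1 returns) at most 3t − (t−1) of the 11 are across; that first reaches 11 at t = 5, so at least 9 crossings are needed.
The plan below uses exactly 9 crossings, so it is optimal:
1. 3 ogres → Station Beta.  (Station Alpha: 6K 2O; Station Beta: 0K 3O)
2. 1 ogre ← Station Alpha.  (Station Alpha: 6K 3O; Station Beta: 0K 2O)
3. 3 knights → Station Beta.  (Station Alpha: 3K 3O; Station Beta: 3K 2O)
4. 1 knight ← Station Alpha.  (Station Alpha: 4K 3O; Station Beta: 2K 2O)
5. 2 knights and 1 ogre → Station Beta.  (Station Alpha: 2K 2O; Station Beta: 4K 3O)
6. 1 knight ← Station Alpha.  (Station Alpha: 3K 2O; Station Beta: 3K 3O)
7. 2 knights and 1 ogre → Station Beta.  (Station Alpha: 1K 1O; Station Beta: 5K 4O)
8. 1 knight ← Station Alpha.  (Station Alpha: 2K 1O; Station Beta: 4K 4O)
9. 2 knights and 1 ogre → Station Beta.  (Station Alpha: 0K 0O; Station Beta: 6K 5O)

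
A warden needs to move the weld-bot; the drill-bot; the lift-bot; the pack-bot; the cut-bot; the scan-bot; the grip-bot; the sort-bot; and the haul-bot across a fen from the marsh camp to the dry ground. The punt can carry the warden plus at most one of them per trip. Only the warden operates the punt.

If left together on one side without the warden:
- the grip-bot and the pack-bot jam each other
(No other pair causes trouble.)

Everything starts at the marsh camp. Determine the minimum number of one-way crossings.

Counting alone: the warden can take at most 1 across per trip to the dry ground, so moving all 9 needs at least 9 loaded trips out, with a return between consecutive ones — at least 17 crossings.
The plan below uses exactly 17 crossings, so it is optimal:
1. Warden goes to the dry ground with the pack-bot.  [the marsh camp: the cut-bot, the drill-bot, the grip-bot, the haul-bot, the lift-bot, the scan-bot, the sort-bot, the weld-bot | the dry ground: the pack-bot]
2. Warden goes back to the marsh camp alone.  [the marsh camp: the cut-bot, the drill-bot, the grip-bot, the haul-bot, the lift-bot, the scan-bot, the sort-bot, the weld-bot | the dry ground: the pack-bot]
3. Warden goes to the dry ground with the weld-bot.  [the marsh camp: the cut-bot, the drill-bot, the grip-bot, the haul-bot, the lift-bot, the scan-bot, the sort-bot | the dry ground: the pack-bot, the weld-bot]
4. Warden goes back to the marsh camp alone.  [the marsh camp: the cut-bot, the drill-bot, the grip-bot, the haul-bot, the lift-bot, the scan-bot, the sort-bot | the dry ground: the pack-bot, the weld-bot]
5. Warden goes to the dry ground with the drill-bot.  [the marsh camp: the cut-bot, the grip-bot, the haul-bot, the lift-bot, the scan-bot, the sort-bot | the dry ground: the drill-bot, the pack-bot, the weld-bot]
6. Warden goes back to the marsh camp alone.  [the marsh camp: the cut-bot, the grip-bot, the haul-bot, the lift-bot, the scan-bot, the sort-bot | the dry ground: the drill-bot, the pack-bot, the weld-bot]
7. Warden goes to the dry ground with the lift-bot.  [the marsh camp: the cut-bot, the grip-bot, the haul-bot, the scan-bot, the sort-bot | the dry ground: the drill-bot, the lift-bot, the pack-bot, the weld-bot]
8. Warden goes back to the marsh camp alone.  [the marsh camp: the cut-bot, the grip-bot, the haul-bot, the scan-bot, the sort-bot | the dry ground: the drill-bot, the lift-bot, the pack-bot, the weld-bot]
9. Warden goes to the dry ground with the cut-bot.  [the marsh camp: the grip-bot, the haul-bot, the scan-bot, the sort-bot | the dry ground: the cut-bot, the drill-bot, the lift-bot, the pack-bot, the weld-bot]
10. Warden goes back to the marsh camp alone.  [the marsh camp: the grip-bot, the haul-bot, the scan-bot, the sort-bot | the dry ground: the cut-bot, the drill-bot, the lift-bot, the pack-bot, the weld-bot]
11. Warden goes to the dry ground with the scan-bot.  [the marsh camp: the grip-bot, the haul-bot, the sort-bot | the dry ground: the cut-bot, the drill-bot, the lift-bot, the pack-bot, the scan-bot, the weld-bot]
12. Warden goes back to the marsh camp alone.  [the marsh camp: the grip-bot, the haul-bot, the sort-bot | the dry ground: the cut-bot, the drill-bot, the lift-bot, the pack-bot, the scan-bot, the weld-bot]
13. Warden goes to the dry ground with the sort-bot.  [the marsh camp: the grip-bot, the haul-bot | the dry ground: the cut-bot, the drill-bot, the lift-bot, the pack-bot, the scan-bot, the sort-bot, the weld-bot]
14. Warden goes back to the marsh camp alone.  [the marsh camp: the grip-bot, the haul-bot | the dry ground: the cut-bot, the drill-bot, the lift-bot, the pack-bot, the scan-bot, the sort-bot, the weld-bot]
15. Warden goes to the dry ground with the haul-bot.  [the marsh camp: the grip-bot | the dry ground: the cut-bot, the drill-bot, the haul-bot, the lift-bot, the pack-bot, the scan-bot, the sort-bot, the weld-bot]
16. Warden goes back to the marsh camp alone.  [the marsh camp: the grip-bot | the dry ground: the cut-bot, the drill-bot, the haul-bot, the lift-bot, the pack-bot, the scan-bot, the sort-bot, the weld-bot]
17. Warden goes to the dry ground with the grip-bot.  [the marsh camp: — | the dry ground: the cut-bot, the drill-bot, the grip-bot, the haul-bot, the lift-bot, the pack-bot, the scan-bot, the sort-bot, the weld-bot]

17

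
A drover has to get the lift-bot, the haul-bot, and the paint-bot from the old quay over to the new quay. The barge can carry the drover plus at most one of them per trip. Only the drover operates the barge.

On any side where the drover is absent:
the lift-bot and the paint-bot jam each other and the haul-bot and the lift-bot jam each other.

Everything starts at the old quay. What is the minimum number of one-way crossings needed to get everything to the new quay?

Counting alone: the drover can take at most 1 across per trip to the new quay, so moving all 3 needs at least 3 loaded trips out, with a return between consecutive ones — at least 5 crossings.
The safety rule pushes this higher. Following every safe sequence of crossings, the most of the 3 that can be at the new quay as the barge arrives there on crossing 5 is 2 — never all 3.
So no plan with fewer than 7 crossings exists, and this one achieves 7:
1. Drover goes to the new quay with the lift-bot.
2. Drover goes back to the old quay alone.
3. Drover goes to the new quay with the haul-bot.
4. Drover goes back to the old quay with the lift-bot.
5. Drover goes to the new quay with the paint-bot.
6. Drover goes back to the old quay alone.
7. Drover goes to the new quay with the lift-bot.

7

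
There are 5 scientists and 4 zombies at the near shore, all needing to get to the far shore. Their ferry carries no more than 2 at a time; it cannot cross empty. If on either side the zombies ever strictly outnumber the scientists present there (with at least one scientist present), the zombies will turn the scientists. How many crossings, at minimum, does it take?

Counting alone: each trip to the far shore takes at most 2 across and each return brings at least 1 back, so after t trips out (and t−1 returns) at most 2t − (t−1) of the 9 are across; that first reaches 9 at t = 8, so at least 15 crossings are needed.
The plan below uses exactly 15 crossings, so it is optimal:
1. 2 zombies → the far shore.  (the near shore: 5S 2Z; the far shore: 0S 2Z)
2. 1 zombie ← the near shore.  (the near shore: 5S 3Z; the far shore: 0S 1Z)
3. 2 zombies → the far shore.  (the near shore: 5S 1Z; the far shore: 0S 3Z)
4. 1 zombie ← the near shore.  (the near shore: 5S 2Z; the far shore: 0S 2Z)
5. 2 scientists → the far shore.  (the near shore: 3S 2Z; the far shore: 2S 2Z)
6. 1 zombie ← the near shore.  (the near shore: 3S 3Z; the far shore: 2S 1Z)
7. 1 scientist and 1 zombie → the far shore.  (the near shore: 2S 2Z; the far shore: 3S 2Z)
8. 1 scientist ← the near shore.  (the near shore: 3S 2Z; the far shore: 2S 2Z)
9. 1 scientist and 1 zombie → the far shore.  (the near shore: 2S 1Z; the far shore: 3S 3Z)
10. 1 zombie ← the near shore.  (the near shore: 2S 2Z; the far shore: 3S 2Z)
11. 1 scientist and 1 zombie → the far shore.  (the near shore: 1S 1Z; the far shore: 4S 3Z)
12. 1 scientist ← the near shore.  (the near shore: 2S 1Z; the far shore: 3S 3Z)
13. 1 scientist and 1 zombie → the far shore.  (the near shore: 1S 0Z; the far shore: 4S 4Z)
14. 1 zombie ← the near shore.  (the near shore: 1S 1Z; the far shore: 4S 3Z)
15. 1 scientist and 1 zombie → the far shore.  (the near shore: 0S 0Z; the far shore: 5S 4Z)

15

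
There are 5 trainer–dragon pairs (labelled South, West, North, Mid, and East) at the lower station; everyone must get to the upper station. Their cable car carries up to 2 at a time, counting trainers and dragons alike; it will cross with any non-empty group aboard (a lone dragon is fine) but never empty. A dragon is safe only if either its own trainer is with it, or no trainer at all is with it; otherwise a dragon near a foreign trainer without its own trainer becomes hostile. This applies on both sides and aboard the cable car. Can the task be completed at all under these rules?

No

Following every safe sequence of crossings from the start, the most of the 10 that can be at the upper station as the cable car arrives there on crossings 1, 3, 5, 7 is 2, 3, 4, 5 respectively; the best ever achieved is 5 of 10.
From crossing 9 on, no configuration arises that was not already reachable earlier: only 82 distinct safe configurations (who is on which side, and where the cable car is) can ever be reached, none of them has everyone across, and every continuation just revisits them. So no valid plan exists.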